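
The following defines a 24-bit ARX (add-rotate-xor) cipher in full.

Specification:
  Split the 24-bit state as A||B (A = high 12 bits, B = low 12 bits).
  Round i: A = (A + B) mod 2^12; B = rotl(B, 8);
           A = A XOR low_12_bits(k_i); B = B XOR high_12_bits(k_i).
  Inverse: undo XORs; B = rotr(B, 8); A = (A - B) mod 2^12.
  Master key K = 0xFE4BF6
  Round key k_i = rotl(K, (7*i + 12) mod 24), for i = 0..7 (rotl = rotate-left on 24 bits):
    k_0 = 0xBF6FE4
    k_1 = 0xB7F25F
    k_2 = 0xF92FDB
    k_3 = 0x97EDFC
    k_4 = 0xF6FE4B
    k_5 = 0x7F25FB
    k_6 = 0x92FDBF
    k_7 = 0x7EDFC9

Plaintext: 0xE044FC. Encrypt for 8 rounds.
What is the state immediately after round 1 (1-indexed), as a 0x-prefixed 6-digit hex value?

0xCE47B9

s_0 = plaintext = 0xE044FC
s_1 = Round(s_0, k_0) = 0xCE47B9
s_2 = Round(s_1, k_1) = 0x6C2204
s_3 = Round(s_2, k_2) = 0x71DBB2
s_4 = Round(s_3, k_3) = 0xF33BC5
s_5 = Round(s_4, k_4) = 0x4B3AD3
s_6 = Round(s_5, k_5) = 0xA7D45F
s_7 = Round(s_6, k_6) = 0x36366A
s_8 = Round(s_7, k_7) = 0x604D8B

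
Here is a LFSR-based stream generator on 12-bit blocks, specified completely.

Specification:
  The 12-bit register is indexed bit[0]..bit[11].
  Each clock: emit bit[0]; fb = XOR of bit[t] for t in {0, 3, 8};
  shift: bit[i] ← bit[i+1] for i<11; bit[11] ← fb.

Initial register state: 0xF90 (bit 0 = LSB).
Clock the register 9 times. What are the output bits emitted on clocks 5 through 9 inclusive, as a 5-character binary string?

10011

reg_0 = 0xF90
clock 1: out=0, reg = 0xFC8
clock 2: out=0, reg = 0x7E4
clock 3: out=0, reg = 0xBF2
clock 4: out=0, reg = 0xDF9
clock 5: out=1, reg = 0xEFC
clock 6: out=0, reg = 0xF7E
clock 7: out=0, reg = 0x7BF
clock 8: out=1, reg = 0xBDF
clock 9: out=1, reg = 0xDEF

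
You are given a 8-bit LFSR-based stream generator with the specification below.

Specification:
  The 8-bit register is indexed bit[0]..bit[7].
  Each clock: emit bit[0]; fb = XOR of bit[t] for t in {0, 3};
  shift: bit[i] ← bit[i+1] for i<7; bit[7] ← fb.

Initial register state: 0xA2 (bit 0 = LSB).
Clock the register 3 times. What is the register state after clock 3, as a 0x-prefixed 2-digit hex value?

0xD4

reg_0 = 0xA2
clock 1: out=0, reg = 0x51
clock 2: out=1, reg = 0xA8
clock 3: out=0, reg = 0xD4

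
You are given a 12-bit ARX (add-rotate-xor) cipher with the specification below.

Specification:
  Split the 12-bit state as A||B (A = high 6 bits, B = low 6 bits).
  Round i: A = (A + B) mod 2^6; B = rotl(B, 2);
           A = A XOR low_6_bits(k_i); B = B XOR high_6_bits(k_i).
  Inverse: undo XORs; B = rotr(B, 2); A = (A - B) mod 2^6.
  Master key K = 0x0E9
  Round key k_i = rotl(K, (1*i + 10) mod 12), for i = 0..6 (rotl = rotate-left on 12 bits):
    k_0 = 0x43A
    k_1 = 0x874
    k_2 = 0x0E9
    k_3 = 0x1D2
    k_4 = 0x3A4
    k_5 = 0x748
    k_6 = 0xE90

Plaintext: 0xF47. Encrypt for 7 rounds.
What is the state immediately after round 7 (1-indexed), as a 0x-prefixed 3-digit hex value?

0x9B3

s_0 = plaintext = 0xF47
s_1 = Round(s_0, k_0) = 0xF8C
s_2 = Round(s_1, k_1) = 0xF91
s_3 = Round(s_2, k_2) = 0x986
s_4 = Round(s_3, k_3) = 0xF9F
s_5 = Round(s_4, k_4) = 0xE73
s_6 = Round(s_5, k_5) = 0x912
s_7 = Round(s_6, k_6) = 0x9B3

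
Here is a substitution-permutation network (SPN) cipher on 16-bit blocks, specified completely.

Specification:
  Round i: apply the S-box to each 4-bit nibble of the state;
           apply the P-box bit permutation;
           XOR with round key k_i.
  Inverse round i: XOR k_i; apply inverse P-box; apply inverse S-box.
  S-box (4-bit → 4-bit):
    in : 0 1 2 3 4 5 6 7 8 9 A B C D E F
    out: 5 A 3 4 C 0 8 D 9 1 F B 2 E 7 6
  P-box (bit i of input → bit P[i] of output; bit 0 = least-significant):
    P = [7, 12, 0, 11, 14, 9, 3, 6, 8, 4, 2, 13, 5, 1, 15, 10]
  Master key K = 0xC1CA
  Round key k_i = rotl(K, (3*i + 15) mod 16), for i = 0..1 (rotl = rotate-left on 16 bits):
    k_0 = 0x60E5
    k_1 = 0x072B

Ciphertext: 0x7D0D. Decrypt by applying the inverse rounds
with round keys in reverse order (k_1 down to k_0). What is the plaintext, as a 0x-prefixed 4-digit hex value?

s_0 = ciphertext = 0x7D0D
s_1 = InvRound(s_0, k_1) = 0x2421
s_2 = InvRound(s_1, k_0) = 0x6389

0x6389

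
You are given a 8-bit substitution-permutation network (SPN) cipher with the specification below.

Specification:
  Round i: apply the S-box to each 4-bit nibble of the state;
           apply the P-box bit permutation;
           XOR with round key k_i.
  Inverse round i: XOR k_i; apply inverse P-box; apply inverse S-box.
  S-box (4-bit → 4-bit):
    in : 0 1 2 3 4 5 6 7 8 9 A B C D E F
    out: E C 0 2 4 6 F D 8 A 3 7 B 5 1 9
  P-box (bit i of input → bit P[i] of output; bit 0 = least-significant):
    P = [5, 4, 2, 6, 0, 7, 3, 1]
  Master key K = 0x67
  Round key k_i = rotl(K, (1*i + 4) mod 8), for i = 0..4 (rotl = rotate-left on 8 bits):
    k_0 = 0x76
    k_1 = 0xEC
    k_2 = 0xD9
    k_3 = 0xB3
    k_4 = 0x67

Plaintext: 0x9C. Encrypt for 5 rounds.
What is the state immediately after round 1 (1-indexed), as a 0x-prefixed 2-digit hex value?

0x84

s_0 = plaintext = 0x9C
s_1 = Round(s_0, k_0) = 0x84
s_2 = Round(s_1, k_1) = 0xEA
s_3 = Round(s_2, k_2) = 0xE8
s_4 = Round(s_3, k_3) = 0xF2
s_5 = Round(s_4, k_4) = 0x64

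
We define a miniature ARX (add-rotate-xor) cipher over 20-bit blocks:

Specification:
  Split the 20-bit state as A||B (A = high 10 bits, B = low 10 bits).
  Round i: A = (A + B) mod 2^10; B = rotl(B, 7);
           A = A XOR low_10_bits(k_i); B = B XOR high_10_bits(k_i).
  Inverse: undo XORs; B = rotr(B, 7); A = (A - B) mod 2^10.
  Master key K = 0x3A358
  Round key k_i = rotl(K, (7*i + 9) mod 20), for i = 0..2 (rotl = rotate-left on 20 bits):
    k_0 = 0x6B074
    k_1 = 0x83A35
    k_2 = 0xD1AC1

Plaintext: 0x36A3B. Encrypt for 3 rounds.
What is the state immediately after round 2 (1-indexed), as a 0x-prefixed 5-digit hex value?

s_0 = plaintext = 0x36A3B
s_1 = Round(s_0, k_0) = 0xD846B
s_2 = Round(s_1, k_1) = 0x7E783
s_3 = Round(s_2, k_2) = 0xEF6B6

0x7E783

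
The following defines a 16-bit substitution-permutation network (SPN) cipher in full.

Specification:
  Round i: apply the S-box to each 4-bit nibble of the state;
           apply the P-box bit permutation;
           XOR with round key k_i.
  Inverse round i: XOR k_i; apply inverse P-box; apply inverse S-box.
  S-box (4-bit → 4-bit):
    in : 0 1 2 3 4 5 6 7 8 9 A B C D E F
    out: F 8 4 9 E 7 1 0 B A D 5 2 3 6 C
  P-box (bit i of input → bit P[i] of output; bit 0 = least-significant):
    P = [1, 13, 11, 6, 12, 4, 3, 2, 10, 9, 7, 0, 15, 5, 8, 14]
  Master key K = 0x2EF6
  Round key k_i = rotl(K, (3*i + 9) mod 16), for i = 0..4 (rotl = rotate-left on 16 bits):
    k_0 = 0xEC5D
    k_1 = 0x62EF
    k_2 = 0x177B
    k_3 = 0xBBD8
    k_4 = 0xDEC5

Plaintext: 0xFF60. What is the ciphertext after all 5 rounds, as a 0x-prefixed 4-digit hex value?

s_0 = plaintext = 0xFF60
s_1 = Round(s_0, k_0) = 0x959E
s_2 = Round(s_1, k_1) = 0x0C5B
s_3 = Round(s_2, k_2) = 0xCC41
s_4 = Round(s_3, k_3) = 0xB9A4
s_5 = Round(s_4, k_4) = 0x6588

0x6588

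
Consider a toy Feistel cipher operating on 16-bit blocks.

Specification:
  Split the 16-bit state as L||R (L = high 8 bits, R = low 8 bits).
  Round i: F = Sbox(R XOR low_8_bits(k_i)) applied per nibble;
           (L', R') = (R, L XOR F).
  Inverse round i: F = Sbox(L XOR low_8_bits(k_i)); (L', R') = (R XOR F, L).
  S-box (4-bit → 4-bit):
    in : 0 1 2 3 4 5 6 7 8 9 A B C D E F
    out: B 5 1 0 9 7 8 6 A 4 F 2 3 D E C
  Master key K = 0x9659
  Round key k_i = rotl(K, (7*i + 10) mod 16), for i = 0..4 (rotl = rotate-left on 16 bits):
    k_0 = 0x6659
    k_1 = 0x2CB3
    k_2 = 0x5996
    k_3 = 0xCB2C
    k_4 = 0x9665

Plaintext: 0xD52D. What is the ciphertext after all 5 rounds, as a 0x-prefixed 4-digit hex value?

s_0 = plaintext = 0xD52D
s_1 = Round(s_0, k_0) = 0x2DBC
s_2 = Round(s_1, k_1) = 0xBC91
s_3 = Round(s_2, k_2) = 0x910A
s_4 = Round(s_3, k_3) = 0x0A89
s_5 = Round(s_4, k_4) = 0x89E9

0x89E9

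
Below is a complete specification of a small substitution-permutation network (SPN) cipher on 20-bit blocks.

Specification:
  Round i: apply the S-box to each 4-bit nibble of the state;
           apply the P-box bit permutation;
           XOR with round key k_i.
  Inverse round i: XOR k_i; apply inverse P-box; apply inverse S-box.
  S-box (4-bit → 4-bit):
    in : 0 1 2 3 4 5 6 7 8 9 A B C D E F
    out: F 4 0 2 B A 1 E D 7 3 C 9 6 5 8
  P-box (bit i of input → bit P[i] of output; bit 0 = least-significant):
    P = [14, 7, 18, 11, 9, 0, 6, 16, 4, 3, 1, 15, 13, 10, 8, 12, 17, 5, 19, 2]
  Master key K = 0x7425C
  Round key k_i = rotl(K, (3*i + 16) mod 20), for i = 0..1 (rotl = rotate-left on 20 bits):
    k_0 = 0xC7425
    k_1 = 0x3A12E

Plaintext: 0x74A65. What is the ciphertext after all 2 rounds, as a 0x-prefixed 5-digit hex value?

0x5D7D3

s_0 = plaintext = 0x74A65
s_1 = Round(s_0, k_0) = 0x44A99
s_2 = Round(s_1, k_1) = 0x5D7D3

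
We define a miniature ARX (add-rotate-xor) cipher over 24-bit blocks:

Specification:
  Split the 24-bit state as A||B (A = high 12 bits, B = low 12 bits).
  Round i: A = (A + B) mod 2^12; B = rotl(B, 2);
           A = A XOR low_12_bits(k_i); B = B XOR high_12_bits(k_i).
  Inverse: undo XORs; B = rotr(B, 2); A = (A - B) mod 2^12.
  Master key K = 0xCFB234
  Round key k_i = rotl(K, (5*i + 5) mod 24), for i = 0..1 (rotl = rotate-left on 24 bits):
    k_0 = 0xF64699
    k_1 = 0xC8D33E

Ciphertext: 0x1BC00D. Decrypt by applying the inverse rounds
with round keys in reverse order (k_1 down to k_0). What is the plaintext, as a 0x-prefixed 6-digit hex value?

s_0 = ciphertext = 0x1BC00D
s_1 = InvRound(s_0, k_1) = 0xF62320
s_2 = InvRound(s_1, k_0) = 0x6EA311

0x6EA311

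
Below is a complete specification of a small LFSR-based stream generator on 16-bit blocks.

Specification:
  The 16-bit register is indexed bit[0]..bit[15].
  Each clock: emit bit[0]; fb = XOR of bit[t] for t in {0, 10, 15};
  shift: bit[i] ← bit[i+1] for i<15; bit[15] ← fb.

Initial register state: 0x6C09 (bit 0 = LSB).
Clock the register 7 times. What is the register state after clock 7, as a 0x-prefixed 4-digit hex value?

reg_0 = 0x6C09
clock 1: out=1, reg = 0x3604
clock 2: out=0, reg = 0x9B02
clock 3: out=0, reg = 0xCD81
clock 4: out=1, reg = 0xE6C0
clock 5: out=0, reg = 0x7360
clock 6: out=0, reg = 0x39B0
clock 7: out=0, reg = 0x1CD8

0x1CD8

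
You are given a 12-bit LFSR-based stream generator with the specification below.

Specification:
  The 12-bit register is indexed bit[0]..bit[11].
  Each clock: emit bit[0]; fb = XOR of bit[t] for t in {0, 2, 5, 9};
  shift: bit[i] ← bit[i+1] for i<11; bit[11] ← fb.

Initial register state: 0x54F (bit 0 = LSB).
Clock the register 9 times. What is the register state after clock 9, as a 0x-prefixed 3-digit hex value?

reg_0 = 0x54F
clock 1: out=1, reg = 0x2A7
clock 2: out=1, reg = 0x153
clock 3: out=1, reg = 0x8A9
clock 4: out=1, reg = 0x454
clock 5: out=0, reg = 0xA2A
clock 6: out=0, reg = 0x515
clock 7: out=1, reg = 0x28A
clock 8: out=0, reg = 0x945
clock 9: out=1, reg = 0x4A2

0x4A2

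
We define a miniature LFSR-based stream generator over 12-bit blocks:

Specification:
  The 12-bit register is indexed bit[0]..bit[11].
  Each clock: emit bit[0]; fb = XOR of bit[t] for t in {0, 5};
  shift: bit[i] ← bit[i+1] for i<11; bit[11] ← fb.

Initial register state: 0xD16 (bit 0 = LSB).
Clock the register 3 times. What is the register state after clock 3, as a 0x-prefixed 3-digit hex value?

0xDA2

reg_0 = 0xD16
clock 1: out=0, reg = 0x68B
clock 2: out=1, reg = 0xB45
clock 3: out=1, reg = 0xDA2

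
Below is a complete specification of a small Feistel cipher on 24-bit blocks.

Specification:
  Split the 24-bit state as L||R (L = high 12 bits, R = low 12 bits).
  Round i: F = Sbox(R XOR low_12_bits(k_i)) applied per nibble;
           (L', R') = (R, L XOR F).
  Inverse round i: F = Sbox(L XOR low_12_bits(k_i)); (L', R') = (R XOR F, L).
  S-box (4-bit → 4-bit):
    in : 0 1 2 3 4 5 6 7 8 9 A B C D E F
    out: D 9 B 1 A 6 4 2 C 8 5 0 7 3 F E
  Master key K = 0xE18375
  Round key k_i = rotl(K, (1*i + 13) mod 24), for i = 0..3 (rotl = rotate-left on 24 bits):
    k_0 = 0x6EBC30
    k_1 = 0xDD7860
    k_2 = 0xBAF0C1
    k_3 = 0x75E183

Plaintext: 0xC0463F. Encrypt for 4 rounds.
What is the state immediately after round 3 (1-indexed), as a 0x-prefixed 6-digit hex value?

0xF3A73A

s_0 = plaintext = 0xC0463F
s_1 = Round(s_0, k_0) = 0x63F9DA
s_2 = Round(s_1, k_1) = 0x9DAF3A
s_3 = Round(s_2, k_2) = 0xF3A73A
s_4 = Round(s_3, k_3) = 0x73AB32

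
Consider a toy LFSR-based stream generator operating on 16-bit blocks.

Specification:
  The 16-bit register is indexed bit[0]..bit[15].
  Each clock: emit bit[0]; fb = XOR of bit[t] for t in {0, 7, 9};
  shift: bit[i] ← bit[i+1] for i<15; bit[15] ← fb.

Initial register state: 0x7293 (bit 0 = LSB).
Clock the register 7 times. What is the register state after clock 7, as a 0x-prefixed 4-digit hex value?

0x9EE5

reg_0 = 0x7293
clock 1: out=1, reg = 0xB949
clock 2: out=1, reg = 0xDCA4
clock 3: out=0, reg = 0xEE52
clock 4: out=0, reg = 0xF729
clock 5: out=1, reg = 0x7B94
clock 6: out=0, reg = 0x3DCA
clock 7: out=0, reg = 0x9EE5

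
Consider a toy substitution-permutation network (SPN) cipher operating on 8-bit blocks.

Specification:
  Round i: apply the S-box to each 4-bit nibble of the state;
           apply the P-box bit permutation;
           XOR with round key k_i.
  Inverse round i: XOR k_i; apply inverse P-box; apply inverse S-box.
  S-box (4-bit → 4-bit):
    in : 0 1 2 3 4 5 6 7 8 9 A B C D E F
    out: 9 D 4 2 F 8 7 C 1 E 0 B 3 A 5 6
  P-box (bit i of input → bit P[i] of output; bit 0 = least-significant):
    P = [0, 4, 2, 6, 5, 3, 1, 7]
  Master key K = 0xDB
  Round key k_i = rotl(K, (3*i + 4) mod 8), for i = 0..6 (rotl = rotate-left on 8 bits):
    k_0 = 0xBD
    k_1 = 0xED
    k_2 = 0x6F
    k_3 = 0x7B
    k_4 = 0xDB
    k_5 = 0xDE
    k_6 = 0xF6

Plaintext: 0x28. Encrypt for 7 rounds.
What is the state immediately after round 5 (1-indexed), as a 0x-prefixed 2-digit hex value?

s_0 = plaintext = 0x28
s_1 = Round(s_0, k_0) = 0xBE
s_2 = Round(s_1, k_1) = 0x40
s_3 = Round(s_2, k_2) = 0x84
s_4 = Round(s_3, k_3) = 0x0E
s_5 = Round(s_4, k_4) = 0x7E
s_6 = Round(s_5, k_5) = 0x59
s_7 = Round(s_6, k_6) = 0x22

0x7E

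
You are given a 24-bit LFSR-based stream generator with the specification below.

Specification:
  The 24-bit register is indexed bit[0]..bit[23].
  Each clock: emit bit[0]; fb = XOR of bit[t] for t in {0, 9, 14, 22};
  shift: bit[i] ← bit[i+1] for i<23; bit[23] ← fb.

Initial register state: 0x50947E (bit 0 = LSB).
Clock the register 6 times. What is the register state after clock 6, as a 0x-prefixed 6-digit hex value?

reg_0 = 0x50947E
clock 1: out=0, reg = 0xA84A3F
clock 2: out=1, reg = 0xD4251F
clock 3: out=1, reg = 0x6A128F
clock 4: out=1, reg = 0xB50947
clock 5: out=1, reg = 0xDA84A3
clock 6: out=1, reg = 0x6D4251

0x6D4251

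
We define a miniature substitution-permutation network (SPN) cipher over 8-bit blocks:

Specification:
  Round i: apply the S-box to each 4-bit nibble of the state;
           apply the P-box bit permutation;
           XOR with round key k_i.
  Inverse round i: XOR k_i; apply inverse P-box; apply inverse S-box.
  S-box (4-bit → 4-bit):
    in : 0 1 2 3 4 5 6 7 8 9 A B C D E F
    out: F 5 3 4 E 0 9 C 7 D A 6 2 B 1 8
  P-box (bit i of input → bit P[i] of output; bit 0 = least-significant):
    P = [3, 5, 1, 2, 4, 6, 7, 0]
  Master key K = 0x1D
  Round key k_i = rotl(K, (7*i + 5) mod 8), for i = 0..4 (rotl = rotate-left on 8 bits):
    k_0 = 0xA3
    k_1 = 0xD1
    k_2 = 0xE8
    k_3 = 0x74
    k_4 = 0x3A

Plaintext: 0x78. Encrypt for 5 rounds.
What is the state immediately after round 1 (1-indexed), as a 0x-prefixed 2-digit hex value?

0x08

s_0 = plaintext = 0x78
s_1 = Round(s_0, k_0) = 0x08
s_2 = Round(s_1, k_1) = 0x2A
s_3 = Round(s_2, k_2) = 0x9C
s_4 = Round(s_3, k_3) = 0xC5
s_5 = Round(s_4, k_4) = 0x7A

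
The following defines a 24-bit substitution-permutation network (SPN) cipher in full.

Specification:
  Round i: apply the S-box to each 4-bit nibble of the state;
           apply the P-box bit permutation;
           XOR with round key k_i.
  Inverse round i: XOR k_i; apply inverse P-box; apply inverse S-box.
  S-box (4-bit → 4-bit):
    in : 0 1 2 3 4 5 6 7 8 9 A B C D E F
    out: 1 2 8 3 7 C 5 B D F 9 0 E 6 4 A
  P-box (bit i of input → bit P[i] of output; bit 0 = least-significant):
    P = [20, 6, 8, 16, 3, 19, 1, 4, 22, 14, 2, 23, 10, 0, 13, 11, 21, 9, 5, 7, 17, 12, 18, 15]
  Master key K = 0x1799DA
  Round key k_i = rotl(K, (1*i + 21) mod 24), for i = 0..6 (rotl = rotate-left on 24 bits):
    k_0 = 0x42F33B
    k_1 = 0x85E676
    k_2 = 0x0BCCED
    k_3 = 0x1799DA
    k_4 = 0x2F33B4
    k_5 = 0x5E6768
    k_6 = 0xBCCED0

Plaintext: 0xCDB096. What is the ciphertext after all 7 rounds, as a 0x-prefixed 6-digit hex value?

s_0 = plaintext = 0xCDB096
s_1 = Round(s_0, k_0) = 0x1E6001
s_2 = Round(s_1, k_1) = 0xC5D21E
s_3 = Round(s_2, k_2) = 0x877D4C
s_4 = Round(s_3, k_3) = 0x385615
s_5 = Round(s_4, k_4) = 0x440A10
s_6 = Round(s_5, k_5) = 0xA07148
s_7 = Round(s_6, k_6) = 0x8703DB

0x8703DB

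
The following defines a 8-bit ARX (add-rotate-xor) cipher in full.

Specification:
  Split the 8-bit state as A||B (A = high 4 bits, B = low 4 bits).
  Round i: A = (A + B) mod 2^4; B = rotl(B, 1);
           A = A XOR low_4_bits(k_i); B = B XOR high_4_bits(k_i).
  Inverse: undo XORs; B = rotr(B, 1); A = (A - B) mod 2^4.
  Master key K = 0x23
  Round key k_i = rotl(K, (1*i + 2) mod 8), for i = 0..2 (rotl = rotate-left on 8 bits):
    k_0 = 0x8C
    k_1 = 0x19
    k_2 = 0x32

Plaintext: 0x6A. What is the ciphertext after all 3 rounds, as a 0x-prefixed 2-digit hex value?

s_0 = plaintext = 0x6A
s_1 = Round(s_0, k_0) = 0xCD
s_2 = Round(s_1, k_1) = 0x0A
s_3 = Round(s_2, k_2) = 0x86

0x86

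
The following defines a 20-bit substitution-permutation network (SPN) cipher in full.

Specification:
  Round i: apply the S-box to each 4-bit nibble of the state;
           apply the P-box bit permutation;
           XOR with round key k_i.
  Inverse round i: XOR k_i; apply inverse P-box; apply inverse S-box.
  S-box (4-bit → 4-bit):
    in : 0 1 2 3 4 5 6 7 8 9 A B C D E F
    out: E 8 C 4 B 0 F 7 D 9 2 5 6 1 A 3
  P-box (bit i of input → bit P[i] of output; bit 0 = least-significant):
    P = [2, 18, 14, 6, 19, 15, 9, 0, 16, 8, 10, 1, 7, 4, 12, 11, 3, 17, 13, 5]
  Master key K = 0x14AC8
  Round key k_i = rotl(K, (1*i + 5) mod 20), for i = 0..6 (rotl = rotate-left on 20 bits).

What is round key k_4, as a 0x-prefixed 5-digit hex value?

K = 0x14AC8
k_0 = rotl(K, (1*0+5) mod 20) = rotl(K, 5) = 0x95902
k_1 = rotl(K, (1*1+5) mod 20) = rotl(K, 6) = 0x2B205
k_2 = rotl(K, (1*2+5) mod 20) = rotl(K, 7) = 0x5640A
k_3 = rotl(K, (1*3+5) mod 20) = rotl(K, 8) = 0xAC814
k_4 = rotl(K, (1*4+5) mod 20) = rotl(K, 9) = 0x59029

0x59029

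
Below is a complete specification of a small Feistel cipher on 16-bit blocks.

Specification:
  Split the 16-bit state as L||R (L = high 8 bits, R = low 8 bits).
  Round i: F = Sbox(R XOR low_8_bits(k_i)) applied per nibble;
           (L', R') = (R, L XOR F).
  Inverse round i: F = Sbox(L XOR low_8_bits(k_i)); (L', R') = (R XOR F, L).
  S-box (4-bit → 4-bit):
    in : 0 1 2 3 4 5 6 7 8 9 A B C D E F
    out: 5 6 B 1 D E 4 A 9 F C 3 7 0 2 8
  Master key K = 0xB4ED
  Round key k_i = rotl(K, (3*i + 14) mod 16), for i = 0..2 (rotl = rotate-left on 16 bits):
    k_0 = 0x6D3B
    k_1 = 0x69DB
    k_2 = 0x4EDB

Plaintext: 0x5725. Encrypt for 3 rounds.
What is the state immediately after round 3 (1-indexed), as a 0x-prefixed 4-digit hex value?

0x0732

s_0 = plaintext = 0x5725
s_1 = Round(s_0, k_0) = 0x2535
s_2 = Round(s_1, k_1) = 0x3507
s_3 = Round(s_2, k_2) = 0x0732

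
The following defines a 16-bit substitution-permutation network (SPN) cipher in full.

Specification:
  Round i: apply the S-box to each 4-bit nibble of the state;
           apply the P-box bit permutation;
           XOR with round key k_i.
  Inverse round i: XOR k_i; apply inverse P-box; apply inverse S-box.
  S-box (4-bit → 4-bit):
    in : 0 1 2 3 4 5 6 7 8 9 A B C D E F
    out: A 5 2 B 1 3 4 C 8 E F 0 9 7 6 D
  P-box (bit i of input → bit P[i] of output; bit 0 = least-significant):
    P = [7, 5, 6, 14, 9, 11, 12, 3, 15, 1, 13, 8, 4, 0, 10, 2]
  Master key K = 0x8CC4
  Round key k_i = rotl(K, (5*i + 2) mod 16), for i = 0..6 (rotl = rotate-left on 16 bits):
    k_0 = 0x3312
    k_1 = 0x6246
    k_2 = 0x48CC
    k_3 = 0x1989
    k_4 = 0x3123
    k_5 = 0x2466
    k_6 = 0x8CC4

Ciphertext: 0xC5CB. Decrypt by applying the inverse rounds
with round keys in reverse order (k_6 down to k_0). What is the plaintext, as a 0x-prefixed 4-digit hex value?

s_0 = ciphertext = 0xC5CB
s_1 = InvRound(s_0, k_6) = 0x0008
s_2 = InvRound(s_1, k_5) = 0x7E8E
s_3 = InvRound(s_2, k_4) = 0x9833
s_4 = InvRound(s_3, k_3) = 0x4385
s_5 = InvRound(s_4, k_2) = 0x2836
s_6 = InvRound(s_5, k_1) = 0x4B59
s_7 = InvRound(s_6, k_0) = 0x2E97

0x2E97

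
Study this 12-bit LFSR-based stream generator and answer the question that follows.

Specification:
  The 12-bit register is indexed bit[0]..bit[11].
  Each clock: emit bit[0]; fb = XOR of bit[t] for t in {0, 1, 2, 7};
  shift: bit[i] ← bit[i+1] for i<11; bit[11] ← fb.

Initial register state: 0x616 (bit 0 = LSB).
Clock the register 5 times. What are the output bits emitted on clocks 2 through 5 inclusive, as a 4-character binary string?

reg_0 = 0x616
clock 1: out=0, reg = 0x30B
clock 2: out=1, reg = 0x185
clock 3: out=1, reg = 0x8C2
clock 4: out=0, reg = 0x461
clock 5: out=1, reg = 0xA30

1101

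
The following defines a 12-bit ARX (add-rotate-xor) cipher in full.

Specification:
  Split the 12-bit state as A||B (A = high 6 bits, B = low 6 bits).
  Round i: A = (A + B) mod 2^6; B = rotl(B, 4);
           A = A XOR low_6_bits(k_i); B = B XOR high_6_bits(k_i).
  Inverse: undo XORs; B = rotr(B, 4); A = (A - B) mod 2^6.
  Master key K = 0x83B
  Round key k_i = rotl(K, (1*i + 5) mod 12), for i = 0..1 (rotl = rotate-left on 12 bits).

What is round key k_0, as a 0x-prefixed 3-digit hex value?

0x770

K = 0x83B
k_0 = rotl(K, (1*0+5) mod 12) = rotl(K, 5) = 0x770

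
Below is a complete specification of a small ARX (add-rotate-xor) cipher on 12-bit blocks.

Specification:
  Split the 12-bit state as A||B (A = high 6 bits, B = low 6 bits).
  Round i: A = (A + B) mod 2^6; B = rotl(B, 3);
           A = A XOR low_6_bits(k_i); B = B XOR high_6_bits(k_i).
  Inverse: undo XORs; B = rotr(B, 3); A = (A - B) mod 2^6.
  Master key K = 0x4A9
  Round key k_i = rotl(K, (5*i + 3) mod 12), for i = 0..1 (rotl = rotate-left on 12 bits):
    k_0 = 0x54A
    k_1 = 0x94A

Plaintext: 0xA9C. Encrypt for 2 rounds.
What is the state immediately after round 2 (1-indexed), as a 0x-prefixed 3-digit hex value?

0x213

s_0 = plaintext = 0xA9C
s_1 = Round(s_0, k_0) = 0x336
s_2 = Round(s_1, k_1) = 0x213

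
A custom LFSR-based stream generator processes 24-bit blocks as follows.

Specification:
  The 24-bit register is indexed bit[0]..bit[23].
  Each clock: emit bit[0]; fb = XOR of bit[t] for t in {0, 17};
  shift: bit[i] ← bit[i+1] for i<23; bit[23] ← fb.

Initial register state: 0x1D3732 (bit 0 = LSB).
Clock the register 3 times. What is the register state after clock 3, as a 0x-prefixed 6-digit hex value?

0x83A6E6

reg_0 = 0x1D3732
clock 1: out=0, reg = 0x0E9B99
clock 2: out=1, reg = 0x074DCC
clock 3: out=0, reg = 0x83A6E6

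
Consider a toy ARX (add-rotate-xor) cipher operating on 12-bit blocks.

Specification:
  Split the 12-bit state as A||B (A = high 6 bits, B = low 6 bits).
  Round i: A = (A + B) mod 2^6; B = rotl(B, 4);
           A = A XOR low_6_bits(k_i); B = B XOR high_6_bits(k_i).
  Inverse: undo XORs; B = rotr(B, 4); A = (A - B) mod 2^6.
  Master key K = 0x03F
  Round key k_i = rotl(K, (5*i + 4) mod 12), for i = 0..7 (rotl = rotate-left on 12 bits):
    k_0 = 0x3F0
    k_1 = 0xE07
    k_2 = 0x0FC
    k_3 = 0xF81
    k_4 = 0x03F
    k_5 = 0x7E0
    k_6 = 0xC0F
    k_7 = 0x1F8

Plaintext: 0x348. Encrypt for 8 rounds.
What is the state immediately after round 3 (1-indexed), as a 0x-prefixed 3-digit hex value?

s_0 = plaintext = 0x348
s_1 = Round(s_0, k_0) = 0x94D
s_2 = Round(s_1, k_1) = 0xD6B
s_3 = Round(s_2, k_2) = 0x739
s_4 = Round(s_3, k_3) = 0x520
s_5 = Round(s_4, k_4) = 0x2C8
s_6 = Round(s_5, k_5) = 0xCDD
s_7 = Round(s_6, k_6) = 0x7E7
s_8 = Round(s_7, k_7) = 0xFBE

0x739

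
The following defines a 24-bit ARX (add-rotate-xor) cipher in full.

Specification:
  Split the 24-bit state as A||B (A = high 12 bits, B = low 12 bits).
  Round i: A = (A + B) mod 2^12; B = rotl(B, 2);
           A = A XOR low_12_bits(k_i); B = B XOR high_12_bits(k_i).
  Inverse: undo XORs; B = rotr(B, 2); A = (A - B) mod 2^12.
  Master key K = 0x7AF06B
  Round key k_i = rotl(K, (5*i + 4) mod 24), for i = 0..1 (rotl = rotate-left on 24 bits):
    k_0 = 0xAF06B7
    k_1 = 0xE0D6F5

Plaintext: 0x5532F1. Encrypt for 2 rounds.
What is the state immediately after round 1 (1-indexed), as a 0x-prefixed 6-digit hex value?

s_0 = plaintext = 0x5532F1
s_1 = Round(s_0, k_0) = 0xEF3134
s_2 = Round(s_1, k_1) = 0x6D2ADD

0xEF3134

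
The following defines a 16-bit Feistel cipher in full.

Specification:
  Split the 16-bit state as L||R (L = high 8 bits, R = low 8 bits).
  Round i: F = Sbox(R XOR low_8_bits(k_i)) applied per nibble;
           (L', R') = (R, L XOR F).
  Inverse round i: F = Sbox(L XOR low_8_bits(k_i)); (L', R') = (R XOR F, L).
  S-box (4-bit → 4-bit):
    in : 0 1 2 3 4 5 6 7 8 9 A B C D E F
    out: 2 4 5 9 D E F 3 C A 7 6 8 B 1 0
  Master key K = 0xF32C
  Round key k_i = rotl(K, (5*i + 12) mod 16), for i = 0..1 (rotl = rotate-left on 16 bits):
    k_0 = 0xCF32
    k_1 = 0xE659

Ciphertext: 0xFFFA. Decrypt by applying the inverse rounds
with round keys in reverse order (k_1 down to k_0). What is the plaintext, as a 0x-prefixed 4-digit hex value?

s_0 = ciphertext = 0xFFFA
s_1 = InvRound(s_0, k_1) = 0x85FF
s_2 = InvRound(s_1, k_0) = 0x9C85

0x9C85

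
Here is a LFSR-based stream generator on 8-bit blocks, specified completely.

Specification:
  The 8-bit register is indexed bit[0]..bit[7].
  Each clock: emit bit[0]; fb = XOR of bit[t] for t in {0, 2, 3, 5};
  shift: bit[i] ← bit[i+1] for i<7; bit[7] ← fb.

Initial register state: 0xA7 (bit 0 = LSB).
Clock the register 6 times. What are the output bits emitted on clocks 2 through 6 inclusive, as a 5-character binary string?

reg_0 = 0xA7
clock 1: out=1, reg = 0xD3
clock 2: out=1, reg = 0xE9
clock 3: out=1, reg = 0xF4
clock 4: out=0, reg = 0x7A
clock 5: out=0, reg = 0x3D
clock 6: out=1, reg = 0x1E

11001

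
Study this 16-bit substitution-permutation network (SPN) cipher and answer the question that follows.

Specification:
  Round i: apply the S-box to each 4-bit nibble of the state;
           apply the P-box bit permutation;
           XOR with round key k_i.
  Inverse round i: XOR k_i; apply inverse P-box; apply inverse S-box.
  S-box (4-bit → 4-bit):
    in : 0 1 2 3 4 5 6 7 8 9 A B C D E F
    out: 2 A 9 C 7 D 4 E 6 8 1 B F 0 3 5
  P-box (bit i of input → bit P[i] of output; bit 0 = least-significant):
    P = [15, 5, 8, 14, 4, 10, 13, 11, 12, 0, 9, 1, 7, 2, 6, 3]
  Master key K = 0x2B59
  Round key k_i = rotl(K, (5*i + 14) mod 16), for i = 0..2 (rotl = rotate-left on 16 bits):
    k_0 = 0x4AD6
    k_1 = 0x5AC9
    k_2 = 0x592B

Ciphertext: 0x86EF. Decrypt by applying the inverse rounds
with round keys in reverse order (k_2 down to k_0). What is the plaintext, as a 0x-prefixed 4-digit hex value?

0xDDAE

s_0 = ciphertext = 0x86EF
s_1 = InvRound(s_0, k_2) = 0x4F15
s_2 = InvRound(s_1, k_1) = 0xCAE6
s_3 = InvRound(s_2, k_0) = 0xDDAE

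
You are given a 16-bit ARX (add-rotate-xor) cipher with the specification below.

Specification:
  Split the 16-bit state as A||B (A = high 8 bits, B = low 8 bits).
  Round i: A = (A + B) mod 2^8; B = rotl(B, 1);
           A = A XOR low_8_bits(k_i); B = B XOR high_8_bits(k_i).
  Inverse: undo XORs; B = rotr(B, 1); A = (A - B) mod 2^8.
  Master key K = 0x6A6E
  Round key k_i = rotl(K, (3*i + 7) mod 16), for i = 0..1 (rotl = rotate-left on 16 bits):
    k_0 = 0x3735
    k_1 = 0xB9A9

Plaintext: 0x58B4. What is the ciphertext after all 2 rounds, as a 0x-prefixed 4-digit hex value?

s_0 = plaintext = 0x58B4
s_1 = Round(s_0, k_0) = 0x395E
s_2 = Round(s_1, k_1) = 0x3E05

0x3E05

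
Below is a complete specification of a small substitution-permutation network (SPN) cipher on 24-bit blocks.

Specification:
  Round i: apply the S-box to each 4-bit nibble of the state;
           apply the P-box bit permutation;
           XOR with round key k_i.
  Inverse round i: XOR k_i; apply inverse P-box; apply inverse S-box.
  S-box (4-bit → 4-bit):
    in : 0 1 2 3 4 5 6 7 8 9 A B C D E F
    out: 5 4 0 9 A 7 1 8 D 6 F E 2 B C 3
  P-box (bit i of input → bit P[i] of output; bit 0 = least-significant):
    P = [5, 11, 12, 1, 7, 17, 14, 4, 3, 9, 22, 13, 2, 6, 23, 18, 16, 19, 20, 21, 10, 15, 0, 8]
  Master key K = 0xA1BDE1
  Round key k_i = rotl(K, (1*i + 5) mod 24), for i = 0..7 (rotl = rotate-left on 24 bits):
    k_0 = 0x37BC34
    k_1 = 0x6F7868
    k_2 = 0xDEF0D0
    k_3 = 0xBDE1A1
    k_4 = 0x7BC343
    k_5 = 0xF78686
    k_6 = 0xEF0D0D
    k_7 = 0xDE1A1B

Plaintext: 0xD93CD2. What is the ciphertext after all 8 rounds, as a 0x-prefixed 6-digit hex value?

0x7BCB30

s_0 = plaintext = 0xD93CD2
s_1 = Round(s_0, k_0) = 0x293BA0
s_2 = Round(s_1, k_1) = 0x310ADC
s_3 = Round(s_2, k_2) = 0x0CDF4C
s_4 = Round(s_3, k_3) = 0xB3EFFC
s_5 = Round(s_4, k_4) = 0xDC48CA
s_6 = Round(s_5, k_5) = 0xB93BEC
s_7 = Round(s_6, k_6) = 0xB3E618
s_8 = Round(s_7, k_7) = 0x7BCB30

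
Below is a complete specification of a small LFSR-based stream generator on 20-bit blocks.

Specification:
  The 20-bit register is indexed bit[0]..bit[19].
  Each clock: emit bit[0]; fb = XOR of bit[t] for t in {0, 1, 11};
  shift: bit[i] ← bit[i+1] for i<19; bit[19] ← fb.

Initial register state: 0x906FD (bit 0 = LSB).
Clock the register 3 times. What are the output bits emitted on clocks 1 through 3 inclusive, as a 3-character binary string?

reg_0 = 0x906FD
clock 1: out=1, reg = 0xC837E
clock 2: out=0, reg = 0xE41BF
clock 3: out=1, reg = 0x720DF

101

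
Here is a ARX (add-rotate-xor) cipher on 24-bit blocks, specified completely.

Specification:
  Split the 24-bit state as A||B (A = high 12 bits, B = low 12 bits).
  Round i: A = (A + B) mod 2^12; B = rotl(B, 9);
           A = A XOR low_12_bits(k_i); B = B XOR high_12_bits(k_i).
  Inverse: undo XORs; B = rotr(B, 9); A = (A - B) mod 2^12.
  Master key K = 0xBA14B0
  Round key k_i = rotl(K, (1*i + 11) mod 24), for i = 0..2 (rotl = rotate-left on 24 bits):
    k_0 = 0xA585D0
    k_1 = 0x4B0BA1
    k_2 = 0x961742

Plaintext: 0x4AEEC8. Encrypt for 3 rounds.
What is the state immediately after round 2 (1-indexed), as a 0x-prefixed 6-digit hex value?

0x9867C0

s_0 = plaintext = 0x4AEEC8
s_1 = Round(s_0, k_0) = 0x6A6B81
s_2 = Round(s_1, k_1) = 0x9867C0
s_3 = Round(s_2, k_2) = 0x604999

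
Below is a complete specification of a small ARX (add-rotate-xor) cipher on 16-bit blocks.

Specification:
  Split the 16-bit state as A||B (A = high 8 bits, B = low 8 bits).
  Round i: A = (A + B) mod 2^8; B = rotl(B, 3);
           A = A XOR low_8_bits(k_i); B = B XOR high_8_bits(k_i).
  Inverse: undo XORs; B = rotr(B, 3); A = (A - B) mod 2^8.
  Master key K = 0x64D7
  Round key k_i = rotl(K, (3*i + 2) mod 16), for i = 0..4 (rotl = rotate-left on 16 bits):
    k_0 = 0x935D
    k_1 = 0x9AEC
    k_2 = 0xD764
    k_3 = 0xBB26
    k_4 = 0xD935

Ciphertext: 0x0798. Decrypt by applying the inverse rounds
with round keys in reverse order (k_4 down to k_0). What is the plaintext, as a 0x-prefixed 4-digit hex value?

s_0 = ciphertext = 0x0798
s_1 = InvRound(s_0, k_4) = 0x0A28
s_2 = InvRound(s_1, k_3) = 0xBA72
s_3 = InvRound(s_2, k_2) = 0x2AB4
s_4 = InvRound(s_3, k_1) = 0x01C5
s_5 = InvRound(s_4, k_0) = 0x92CA

0x92CA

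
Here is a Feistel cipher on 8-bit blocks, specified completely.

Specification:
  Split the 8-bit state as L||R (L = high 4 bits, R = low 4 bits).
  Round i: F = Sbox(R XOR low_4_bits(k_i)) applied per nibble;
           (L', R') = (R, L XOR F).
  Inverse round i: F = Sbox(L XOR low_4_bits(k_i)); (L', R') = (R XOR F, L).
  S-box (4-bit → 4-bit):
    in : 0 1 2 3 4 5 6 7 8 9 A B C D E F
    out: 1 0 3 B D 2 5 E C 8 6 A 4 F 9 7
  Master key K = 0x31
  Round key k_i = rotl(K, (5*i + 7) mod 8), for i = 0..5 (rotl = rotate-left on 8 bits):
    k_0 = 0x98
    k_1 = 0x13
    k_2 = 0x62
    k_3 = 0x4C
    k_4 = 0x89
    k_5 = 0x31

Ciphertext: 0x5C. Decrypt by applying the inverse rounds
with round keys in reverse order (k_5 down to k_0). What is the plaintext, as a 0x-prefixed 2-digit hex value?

0x65

s_0 = ciphertext = 0x5C
s_1 = InvRound(s_0, k_5) = 0x15
s_2 = InvRound(s_1, k_4) = 0x91
s_3 = InvRound(s_2, k_3) = 0x39
s_4 = InvRound(s_3, k_2) = 0x93
s_5 = InvRound(s_4, k_1) = 0x59
s_6 = InvRound(s_5, k_0) = 0x65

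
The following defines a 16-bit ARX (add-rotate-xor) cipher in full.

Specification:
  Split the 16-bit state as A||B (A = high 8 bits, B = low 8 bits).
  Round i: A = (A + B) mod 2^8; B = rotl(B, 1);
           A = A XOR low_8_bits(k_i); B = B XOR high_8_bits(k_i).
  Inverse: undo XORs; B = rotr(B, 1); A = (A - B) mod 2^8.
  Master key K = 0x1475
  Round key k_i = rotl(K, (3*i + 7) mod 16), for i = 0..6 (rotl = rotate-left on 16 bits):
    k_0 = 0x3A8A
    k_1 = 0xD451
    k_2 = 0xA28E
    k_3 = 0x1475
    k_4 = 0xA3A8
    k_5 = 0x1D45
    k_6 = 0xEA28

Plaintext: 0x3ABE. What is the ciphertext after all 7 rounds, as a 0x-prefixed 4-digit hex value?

s_0 = plaintext = 0x3ABE
s_1 = Round(s_0, k_0) = 0x7247
s_2 = Round(s_1, k_1) = 0xE85A
s_3 = Round(s_2, k_2) = 0xCC16
s_4 = Round(s_3, k_3) = 0x9738
s_5 = Round(s_4, k_4) = 0x67D3
s_6 = Round(s_5, k_5) = 0x7FBA
s_7 = Round(s_6, k_6) = 0x119F

0x119F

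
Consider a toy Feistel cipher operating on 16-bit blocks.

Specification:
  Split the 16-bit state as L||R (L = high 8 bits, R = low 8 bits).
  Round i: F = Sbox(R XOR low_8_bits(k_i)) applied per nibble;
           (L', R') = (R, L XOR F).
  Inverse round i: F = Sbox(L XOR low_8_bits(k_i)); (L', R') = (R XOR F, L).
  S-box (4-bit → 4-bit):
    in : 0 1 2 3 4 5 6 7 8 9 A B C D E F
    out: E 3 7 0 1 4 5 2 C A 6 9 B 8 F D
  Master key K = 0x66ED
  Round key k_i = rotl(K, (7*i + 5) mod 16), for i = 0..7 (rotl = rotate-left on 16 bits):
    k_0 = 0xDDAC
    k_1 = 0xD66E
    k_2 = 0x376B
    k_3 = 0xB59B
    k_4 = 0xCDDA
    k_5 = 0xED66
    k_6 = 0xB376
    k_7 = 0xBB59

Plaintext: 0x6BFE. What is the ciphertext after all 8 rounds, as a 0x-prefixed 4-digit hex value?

s_0 = plaintext = 0x6BFE
s_1 = Round(s_0, k_0) = 0xFE2C
s_2 = Round(s_1, k_1) = 0x2CE9
s_3 = Round(s_2, k_2) = 0xE9EB
s_4 = Round(s_3, k_3) = 0xEBC7
s_5 = Round(s_4, k_4) = 0xC7D3
s_6 = Round(s_5, k_5) = 0xD353
s_7 = Round(s_6, k_6) = 0x53A7
s_8 = Round(s_7, k_7) = 0xA78C

0xA78C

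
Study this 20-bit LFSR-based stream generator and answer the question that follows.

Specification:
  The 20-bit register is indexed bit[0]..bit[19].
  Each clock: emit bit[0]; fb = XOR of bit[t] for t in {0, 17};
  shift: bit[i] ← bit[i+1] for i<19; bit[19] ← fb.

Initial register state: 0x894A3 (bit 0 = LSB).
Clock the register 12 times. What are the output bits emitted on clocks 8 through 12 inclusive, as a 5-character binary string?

10010

reg_0 = 0x894A3
clock 1: out=1, reg = 0xC4A51
clock 2: out=1, reg = 0xE2528
clock 3: out=0, reg = 0xF1294
clock 4: out=0, reg = 0xF894A
clock 5: out=0, reg = 0xFC4A5
clock 6: out=1, reg = 0x7E252
clock 7: out=0, reg = 0xBF129
clock 8: out=1, reg = 0x5F894
clock 9: out=0, reg = 0x2FC4A
clock 10: out=0, reg = 0x97E25
clock 11: out=1, reg = 0xCBF12
clock 12: out=0, reg = 0x65F89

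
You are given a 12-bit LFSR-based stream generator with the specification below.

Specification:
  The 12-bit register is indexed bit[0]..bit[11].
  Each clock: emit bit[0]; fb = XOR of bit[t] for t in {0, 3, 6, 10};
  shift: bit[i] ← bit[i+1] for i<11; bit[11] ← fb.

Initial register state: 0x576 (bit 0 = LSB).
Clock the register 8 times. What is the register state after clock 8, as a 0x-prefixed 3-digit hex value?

reg_0 = 0x576
clock 1: out=0, reg = 0x2BB
clock 2: out=1, reg = 0x15D
clock 3: out=1, reg = 0x8AE
clock 4: out=0, reg = 0xC57
clock 5: out=1, reg = 0xE2B
clock 6: out=1, reg = 0xF15
clock 7: out=1, reg = 0x78A
clock 8: out=0, reg = 0x3C5

0x3C5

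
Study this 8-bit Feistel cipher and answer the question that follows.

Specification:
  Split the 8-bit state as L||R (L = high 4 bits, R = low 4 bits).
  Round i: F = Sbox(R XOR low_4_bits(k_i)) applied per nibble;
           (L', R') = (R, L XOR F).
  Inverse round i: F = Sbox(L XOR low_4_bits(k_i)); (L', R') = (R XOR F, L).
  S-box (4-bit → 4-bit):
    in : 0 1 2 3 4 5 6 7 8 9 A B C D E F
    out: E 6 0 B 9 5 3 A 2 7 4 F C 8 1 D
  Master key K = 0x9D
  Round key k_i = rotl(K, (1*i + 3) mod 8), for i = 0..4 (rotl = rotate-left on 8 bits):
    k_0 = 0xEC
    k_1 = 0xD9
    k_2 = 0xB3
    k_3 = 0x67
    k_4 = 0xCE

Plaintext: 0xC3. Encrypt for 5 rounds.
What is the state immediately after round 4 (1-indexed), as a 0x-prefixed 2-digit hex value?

s_0 = plaintext = 0xC3
s_1 = Round(s_0, k_0) = 0x31
s_2 = Round(s_1, k_1) = 0x11
s_3 = Round(s_2, k_2) = 0x11
s_4 = Round(s_3, k_3) = 0x12
s_5 = Round(s_4, k_4) = 0x2D

0x12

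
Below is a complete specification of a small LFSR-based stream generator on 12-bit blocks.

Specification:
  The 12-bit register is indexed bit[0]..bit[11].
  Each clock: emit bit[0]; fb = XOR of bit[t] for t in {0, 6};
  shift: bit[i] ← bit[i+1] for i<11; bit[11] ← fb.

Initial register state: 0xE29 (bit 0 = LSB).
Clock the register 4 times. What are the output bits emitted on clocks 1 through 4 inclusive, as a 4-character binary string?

1001

reg_0 = 0xE29
clock 1: out=1, reg = 0xF14
clock 2: out=0, reg = 0x78A
clock 3: out=0, reg = 0x3C5
clock 4: out=1, reg = 0x1E2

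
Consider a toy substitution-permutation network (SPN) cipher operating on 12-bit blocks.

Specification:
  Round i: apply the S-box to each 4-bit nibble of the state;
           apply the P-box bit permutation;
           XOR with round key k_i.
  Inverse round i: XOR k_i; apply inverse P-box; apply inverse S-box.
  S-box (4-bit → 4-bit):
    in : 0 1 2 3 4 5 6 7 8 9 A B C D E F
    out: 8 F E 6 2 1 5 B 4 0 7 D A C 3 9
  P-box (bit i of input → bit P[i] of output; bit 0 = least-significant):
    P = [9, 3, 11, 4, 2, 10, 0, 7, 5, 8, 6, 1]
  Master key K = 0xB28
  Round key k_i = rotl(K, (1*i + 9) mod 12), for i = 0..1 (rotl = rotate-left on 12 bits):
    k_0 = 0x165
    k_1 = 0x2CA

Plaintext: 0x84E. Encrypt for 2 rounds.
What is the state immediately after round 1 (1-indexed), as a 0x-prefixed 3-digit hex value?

0x72D

s_0 = plaintext = 0x84E
s_1 = Round(s_0, k_0) = 0x72D
s_2 = Round(s_1, k_1) = 0xF79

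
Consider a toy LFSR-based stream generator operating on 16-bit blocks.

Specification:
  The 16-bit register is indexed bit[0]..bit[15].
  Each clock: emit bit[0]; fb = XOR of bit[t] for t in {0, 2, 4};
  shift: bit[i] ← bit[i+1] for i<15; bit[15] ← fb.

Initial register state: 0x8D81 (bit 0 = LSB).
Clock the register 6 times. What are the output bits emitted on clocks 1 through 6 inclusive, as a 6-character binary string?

reg_0 = 0x8D81
clock 1: out=1, reg = 0xC6C0
clock 2: out=0, reg = 0x6360
clock 3: out=0, reg = 0x31B0
clock 4: out=0, reg = 0x98D8
clock 5: out=0, reg = 0xCC6C
clock 6: out=0, reg = 0xE636

100000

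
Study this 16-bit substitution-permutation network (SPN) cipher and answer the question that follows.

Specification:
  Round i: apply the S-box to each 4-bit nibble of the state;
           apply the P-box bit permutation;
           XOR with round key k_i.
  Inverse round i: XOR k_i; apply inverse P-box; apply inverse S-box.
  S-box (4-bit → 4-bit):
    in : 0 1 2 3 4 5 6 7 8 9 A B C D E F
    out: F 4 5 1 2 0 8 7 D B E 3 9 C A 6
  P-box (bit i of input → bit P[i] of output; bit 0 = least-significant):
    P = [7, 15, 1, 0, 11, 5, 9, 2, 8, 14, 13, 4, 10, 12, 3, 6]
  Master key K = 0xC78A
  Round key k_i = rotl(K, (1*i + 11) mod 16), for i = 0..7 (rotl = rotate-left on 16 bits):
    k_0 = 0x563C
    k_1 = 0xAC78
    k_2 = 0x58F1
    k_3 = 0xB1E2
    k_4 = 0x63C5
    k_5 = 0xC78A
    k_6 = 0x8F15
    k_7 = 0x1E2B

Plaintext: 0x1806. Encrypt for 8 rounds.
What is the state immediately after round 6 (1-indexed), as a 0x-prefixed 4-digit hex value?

0xA095

s_0 = plaintext = 0x1806
s_1 = Round(s_0, k_0) = 0x7D01
s_2 = Round(s_1, k_1) = 0x9246
s_3 = Round(s_2, k_2) = 0x6D90
s_4 = Round(s_3, k_3) = 0x1915
s_5 = Round(s_4, k_4) = 0x20DD
s_6 = Round(s_5, k_5) = 0xA095
s_7 = Round(s_6, k_6) = 0xF669
s_8 = Round(s_7, k_7) = 0x8EB6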